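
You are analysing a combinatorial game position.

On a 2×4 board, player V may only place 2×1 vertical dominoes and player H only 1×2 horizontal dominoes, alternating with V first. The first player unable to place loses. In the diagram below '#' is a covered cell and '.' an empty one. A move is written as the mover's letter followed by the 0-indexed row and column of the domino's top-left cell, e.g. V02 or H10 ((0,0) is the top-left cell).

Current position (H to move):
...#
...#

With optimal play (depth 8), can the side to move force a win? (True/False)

p1 H@[...#/...#]: H00[##.#/...#]+1* H01[.###/...#]+1 H10[...#/##.#]+1 H11[...#/.###]+1
p2 V@[##.#/...#]: V02[####/..##]-1*
p3 H@[####/..##]: H10[####/####]+1*
p4 V@[####/####] terminal -1; root [...#/...#] d8

H winning at [...#/...#]: True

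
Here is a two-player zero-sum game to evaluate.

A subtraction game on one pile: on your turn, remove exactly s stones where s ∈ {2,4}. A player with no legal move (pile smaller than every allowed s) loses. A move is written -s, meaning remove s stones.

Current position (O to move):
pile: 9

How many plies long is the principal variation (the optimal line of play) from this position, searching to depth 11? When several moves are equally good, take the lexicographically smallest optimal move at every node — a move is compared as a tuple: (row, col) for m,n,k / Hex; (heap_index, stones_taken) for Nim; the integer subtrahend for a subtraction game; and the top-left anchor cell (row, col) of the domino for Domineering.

[9] O move#1: -2:+1/7*, -4:-1/5
[7] X move#2: -2:-1/5*, -4:-1/3
[5] O move#3: -2:-1/3, -4:+1/1*
[1] end (terminal -1, X#4); searched 9 to 11

PV length from [9]: 3 plies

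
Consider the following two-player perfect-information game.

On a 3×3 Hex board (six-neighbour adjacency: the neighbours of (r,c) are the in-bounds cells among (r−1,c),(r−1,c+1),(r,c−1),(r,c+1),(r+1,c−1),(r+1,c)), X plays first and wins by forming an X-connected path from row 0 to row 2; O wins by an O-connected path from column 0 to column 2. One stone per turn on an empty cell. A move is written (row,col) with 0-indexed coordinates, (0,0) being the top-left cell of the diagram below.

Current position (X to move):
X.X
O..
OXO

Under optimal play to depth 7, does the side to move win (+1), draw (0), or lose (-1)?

[X.X/O../OXO] X move#1: (0,1):+1/XXX/O../OXO*, (1,1):+1/X.X/OX./OXO, (1,2):+1/X.X/O.X/OXO
[XXX/O../OXO] O move#2: (1,1):-1/XXX/OO./OXO*, (1,2):-1/XXX/O.O/OXO
[XXX/OO./OXO] X move#3: (1,2):+1/XXX/OOX/OXO*
[XXX/OOX/OXO] end (terminal -1, O#4); searched X.X/O../OXO to 7

value(X.X/O../OXO, X) = +1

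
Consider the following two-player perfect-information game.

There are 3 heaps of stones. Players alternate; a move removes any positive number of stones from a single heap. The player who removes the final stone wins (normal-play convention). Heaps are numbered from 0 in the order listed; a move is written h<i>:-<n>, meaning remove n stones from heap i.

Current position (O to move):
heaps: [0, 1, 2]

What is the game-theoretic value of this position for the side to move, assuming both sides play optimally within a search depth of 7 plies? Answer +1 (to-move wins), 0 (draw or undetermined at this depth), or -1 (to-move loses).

value((0,1,2), O) = +1

p1 O@[(0,1,2)]: h1:-1[(0,0,2)]-1 h2:-1[(0,1,1)]+1* h2:-2[(0,1,0)]-1
p2 X@[(0,1,1)]: h1:-1[(0,0,1)]-1* h2:-1[(0,1,0)]-1
p3 O@[(0,0,1)]: h2:-1[(0,0,0)]+1*
p4 X@[(0,0,0)] terminal -1; root [(0,1,2)] d7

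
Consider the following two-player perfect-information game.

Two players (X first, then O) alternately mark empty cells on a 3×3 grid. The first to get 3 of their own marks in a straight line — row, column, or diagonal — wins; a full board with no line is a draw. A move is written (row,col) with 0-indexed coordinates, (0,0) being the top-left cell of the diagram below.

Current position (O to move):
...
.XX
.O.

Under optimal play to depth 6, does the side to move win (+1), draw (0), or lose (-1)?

value(.../.XX/.O., O) = -1

p1 O@[.../.XX/.O.]: (0,0)[O../.XX/.O.]-1* (0,1)[.O./.XX/.O.]-1 (0,2)[..O/.XX/.O.]-1 (1,0)[.../OXX/.O.]-1 (2,0)[.../.XX/OO.]-1 (2,2)[.../.XX/.OO]-1
p2 X@[O../.XX/.O.]: (0,1)[OX./.XX/.O.]+0 (0,2)[O.X/.XX/.O.]+1* (1,0)[O../XXX/.O.]+1 (2,0)[O../.XX/XO.]+1 (2,2)[O../.XX/.OX]+1
p3 O@[O.X/.XX/.O.]: (0,1)[OOX/.XX/.O.]-1* (1,0)[O.X/OXX/.O.]-1 (2,0)[O.X/.XX/OO.]-1 (2,2)[O.X/.XX/.OO]-1
p4 X@[OOX/.XX/.O.]: (1,0)[OOX/XXX/.O.]+1* (2,0)[OOX/.XX/XO.]+1 (2,2)[OOX/.XX/.OX]+1
p5 O@[OOX/XXX/.O.] terminal -1; root [.../.XX/.O.] d6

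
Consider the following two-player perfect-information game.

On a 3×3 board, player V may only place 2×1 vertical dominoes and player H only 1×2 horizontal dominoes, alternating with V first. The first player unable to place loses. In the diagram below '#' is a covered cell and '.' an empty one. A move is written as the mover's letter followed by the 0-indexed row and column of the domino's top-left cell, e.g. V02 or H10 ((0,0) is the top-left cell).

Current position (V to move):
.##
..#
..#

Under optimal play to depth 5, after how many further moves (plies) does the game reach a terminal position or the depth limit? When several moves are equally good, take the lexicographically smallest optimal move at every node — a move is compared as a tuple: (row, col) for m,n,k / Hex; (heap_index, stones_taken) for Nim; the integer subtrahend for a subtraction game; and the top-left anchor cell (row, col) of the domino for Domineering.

ply 1, V at .##/..#/..# | V00=-1→###/#.#/..#; V10=+1→.##/#.#/#.#*; V11=+1→.##/.##/.##
ply 2: .##/#.#/#.# is terminal -1 (H); from .##/..#/..# depth 5

PV length from [.##/..#/..#]: 1 ply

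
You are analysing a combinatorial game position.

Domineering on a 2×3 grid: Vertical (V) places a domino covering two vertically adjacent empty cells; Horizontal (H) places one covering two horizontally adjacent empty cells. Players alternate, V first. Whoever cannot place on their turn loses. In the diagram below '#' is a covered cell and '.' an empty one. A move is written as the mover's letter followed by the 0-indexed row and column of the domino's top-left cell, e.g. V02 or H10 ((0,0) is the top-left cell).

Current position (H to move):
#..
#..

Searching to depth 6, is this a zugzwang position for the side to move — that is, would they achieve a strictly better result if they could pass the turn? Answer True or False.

zugzwang(#../#.., H) = False

p1 H@[#../#..]: H01[###/#..]+1* H11[#../###]+1
p2 V@[###/#..] terminal -1; root [#../#..] d6
pass branch (V moves first from the same position):
  | p1 V@[#../#..]: V01[##./##.]+1* V02[#.#/#.#]+1
  | p2 H@[##./##.] terminal -1; root [#../#..] d6
H moving scores +1; H passing scores -1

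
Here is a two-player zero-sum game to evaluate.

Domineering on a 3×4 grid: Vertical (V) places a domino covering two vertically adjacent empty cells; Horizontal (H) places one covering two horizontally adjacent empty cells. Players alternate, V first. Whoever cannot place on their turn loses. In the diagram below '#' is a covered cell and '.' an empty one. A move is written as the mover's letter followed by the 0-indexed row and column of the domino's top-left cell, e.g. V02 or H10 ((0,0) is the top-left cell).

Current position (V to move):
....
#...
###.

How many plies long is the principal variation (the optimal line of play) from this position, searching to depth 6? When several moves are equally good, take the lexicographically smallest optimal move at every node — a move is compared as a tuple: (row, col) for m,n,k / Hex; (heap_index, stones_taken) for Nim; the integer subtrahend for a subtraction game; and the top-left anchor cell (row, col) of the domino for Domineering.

p1 V@[..../#.../###.]: V01[.#../##../###.]-1 V02[..#./#.#./###.]+1* V03[...#/#..#/###.]-1 V13[..../#..#/####]-1
p2 H@[..#./#.#./###.]: H00[###./#.#./###.]-1*
p3 V@[###./#.#./###.]: V03[####/#.##/###.]+1* V13[###./#.##/####]+1
p4 H@[####/#.##/###.] terminal -1; root [..../#.../###.] d6

PV length from [..../#.../###.]: 3 plies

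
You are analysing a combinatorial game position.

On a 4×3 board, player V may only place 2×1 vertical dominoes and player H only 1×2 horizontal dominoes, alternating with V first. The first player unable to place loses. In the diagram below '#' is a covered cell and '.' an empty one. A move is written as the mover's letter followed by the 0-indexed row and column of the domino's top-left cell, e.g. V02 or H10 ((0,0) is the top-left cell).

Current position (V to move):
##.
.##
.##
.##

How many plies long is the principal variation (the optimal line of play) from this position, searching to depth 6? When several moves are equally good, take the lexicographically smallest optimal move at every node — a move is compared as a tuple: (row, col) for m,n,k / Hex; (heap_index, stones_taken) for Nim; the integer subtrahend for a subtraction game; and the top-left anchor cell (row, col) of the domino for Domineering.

PV length from [##./.##/.##/.##]: 1 ply

p1 V@[##./.##/.##/.##]: V10[##./###/###/.##]+1* V20[##./.##/###/###]+1
p2 H@[##./###/###/.##] terminal -1; root [##./.##/.##/.##] d6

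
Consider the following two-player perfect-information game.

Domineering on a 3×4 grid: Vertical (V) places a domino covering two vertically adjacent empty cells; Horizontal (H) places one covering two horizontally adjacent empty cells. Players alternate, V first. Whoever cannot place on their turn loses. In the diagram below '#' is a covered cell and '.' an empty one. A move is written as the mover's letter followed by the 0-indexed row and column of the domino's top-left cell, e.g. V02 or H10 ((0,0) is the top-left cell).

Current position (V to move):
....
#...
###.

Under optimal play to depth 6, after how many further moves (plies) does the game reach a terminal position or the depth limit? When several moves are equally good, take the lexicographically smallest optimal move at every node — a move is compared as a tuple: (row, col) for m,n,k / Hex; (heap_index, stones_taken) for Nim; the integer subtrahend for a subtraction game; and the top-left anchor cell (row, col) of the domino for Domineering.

PV length from [..../#.../###.]: 3 plies

ply 1, V at ..../#.../###. | V01=-1→.#../##../###.; V02=+1→..#./#.#./###.*; V03=-1→...#/#..#/###.; V13=-1→..../#..#/####
ply 2, H at ..#./#.#./###. | H00=-1→###./#.#./###.*
ply 3, V at ###./#.#./###. | V03=+1→####/#.##/###.*; V13=+1→###./#.##/####
ply 4: ####/#.##/###. is terminal -1 (H); from ..../#.../###. depth 6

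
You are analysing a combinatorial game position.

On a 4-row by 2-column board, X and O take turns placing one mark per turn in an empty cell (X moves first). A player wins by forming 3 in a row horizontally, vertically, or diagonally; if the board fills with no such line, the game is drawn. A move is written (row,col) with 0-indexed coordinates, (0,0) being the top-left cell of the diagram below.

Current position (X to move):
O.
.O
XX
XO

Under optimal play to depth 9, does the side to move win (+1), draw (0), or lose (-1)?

ply 1, X at O./.O/XX/XO | (0,1)=+0→OX/.O/XX/XO; (1,0)=+1→O./XO/XX/XO*
ply 2: O./XO/XX/XO is terminal -1 (O); from O./.O/XX/XO depth 9

value(O./.O/XX/XO, X) = +1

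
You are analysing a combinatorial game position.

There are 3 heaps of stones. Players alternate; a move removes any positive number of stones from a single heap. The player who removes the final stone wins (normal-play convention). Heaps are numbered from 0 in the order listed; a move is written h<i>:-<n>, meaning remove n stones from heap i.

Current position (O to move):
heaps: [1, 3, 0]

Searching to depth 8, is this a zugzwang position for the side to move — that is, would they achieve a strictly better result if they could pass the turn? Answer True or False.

[(1,3,0)] O move#1: h0:-1:-1/(0,3,0), h1:-1:-1/(1,2,0), h1:-2:+1/(1,1,0)*, h1:-3:-1/(1,0,0)
[(1,1,0)] X move#2: h0:-1:-1/(0,1,0)*, h1:-1:-1/(1,0,0)
[(0,1,0)] O move#3: h1:-1:+1/(0,0,0)*
[(0,0,0)] end (terminal -1, X#4); searched (1,3,0) to 8
pass branch (X moves first from the same position):
  | [(1,3,0)] X move#1: h0:-1:-1/(0,3,0), h1:-1:-1/(1,2,0), h1:-2:+1/(1,1,0)*, h1:-3:-1/(1,0,0)
  | [(1,1,0)] O move#2: h0:-1:-1/(0,1,0)*, h1:-1:-1/(1,0,0)
  | [(0,1,0)] X move#3: h1:-1:+1/(0,0,0)*
  | [(0,0,0)] end (terminal -1, O#4); searched (1,3,0) to 8
O moving scores +1; O passing scores -1

zugzwang((1,3,0), O) = False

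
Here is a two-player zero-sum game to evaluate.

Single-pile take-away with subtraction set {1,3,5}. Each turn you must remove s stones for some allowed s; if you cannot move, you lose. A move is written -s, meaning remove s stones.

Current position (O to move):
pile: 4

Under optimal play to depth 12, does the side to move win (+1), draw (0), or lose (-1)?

value(4, O) = -1

[4] O move#1: -1:-1/3*, -3:-1/1
[3] X move#2: -1:+1/2*, -3:+1/0
[2] O move#3: -1:-1/1*
[1] X move#4: -1:+1/0*
[0] end (terminal -1, O#5); searched 4 to 12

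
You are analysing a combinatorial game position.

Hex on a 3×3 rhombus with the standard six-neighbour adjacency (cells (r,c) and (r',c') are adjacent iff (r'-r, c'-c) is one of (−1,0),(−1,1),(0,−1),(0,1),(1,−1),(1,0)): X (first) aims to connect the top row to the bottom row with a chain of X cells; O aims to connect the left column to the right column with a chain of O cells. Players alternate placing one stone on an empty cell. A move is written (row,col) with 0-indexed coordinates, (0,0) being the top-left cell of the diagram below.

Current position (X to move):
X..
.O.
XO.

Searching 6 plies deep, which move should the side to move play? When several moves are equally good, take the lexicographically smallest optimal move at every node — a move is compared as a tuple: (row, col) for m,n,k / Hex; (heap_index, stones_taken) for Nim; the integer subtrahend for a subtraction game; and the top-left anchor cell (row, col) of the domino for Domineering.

X's best at [X../.O./XO.]: (1,0)

p1 X@[X../.O./XO.]: (0,1)[XX./.O./XO.]-1 (0,2)[X.X/.O./XO.]-1 (1,0)[X../XO./XO.]+1* (1,2)[X../.OX/XO.]-1 (2,2)[X../.O./XOX]-1
p2 O@[X../XO./XO.] terminal -1; root [X../.O./XO.] d6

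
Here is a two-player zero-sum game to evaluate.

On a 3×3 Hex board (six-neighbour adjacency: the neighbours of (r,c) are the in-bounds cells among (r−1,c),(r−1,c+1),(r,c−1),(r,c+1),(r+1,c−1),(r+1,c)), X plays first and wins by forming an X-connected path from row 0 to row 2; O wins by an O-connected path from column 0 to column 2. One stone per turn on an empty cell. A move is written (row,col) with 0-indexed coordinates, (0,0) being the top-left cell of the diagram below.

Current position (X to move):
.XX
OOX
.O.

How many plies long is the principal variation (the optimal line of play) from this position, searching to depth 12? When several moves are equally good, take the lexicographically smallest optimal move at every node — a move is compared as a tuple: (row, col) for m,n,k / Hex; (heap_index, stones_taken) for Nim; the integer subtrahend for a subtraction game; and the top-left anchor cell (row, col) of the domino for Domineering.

[.XX/OOX/.O.] X move#1: (0,0):-1/XXX/OOX/.O., (2,0):-1/.XX/OOX/XO., (2,2):+1/.XX/OOX/.OX*
[.XX/OOX/.OX] end (terminal -1, O#2); searched .XX/OOX/.O. to 12

PV length from [.XX/OOX/.O.]: 1 ply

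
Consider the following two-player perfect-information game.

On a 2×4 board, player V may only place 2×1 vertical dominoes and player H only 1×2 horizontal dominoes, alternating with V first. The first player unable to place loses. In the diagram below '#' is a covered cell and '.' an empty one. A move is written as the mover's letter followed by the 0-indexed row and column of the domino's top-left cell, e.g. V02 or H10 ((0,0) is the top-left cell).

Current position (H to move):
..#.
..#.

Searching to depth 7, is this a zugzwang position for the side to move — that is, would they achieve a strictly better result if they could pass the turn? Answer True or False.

p1 H@[..#./..#.]: H00[###./..#.]+1* H10[..#./###.]+1
p2 V@[###./..#.]: V03[####/..##]-1*
p3 H@[####/..##]: H10[####/####]+1*
p4 V@[####/####] terminal -1; root [..#./..#.] d7
suppose H passes — search the same position with V to move:
pass> p1 V@[..#./..#.]: V00[#.#./#.#.]+1* V01[.##./.##.]+1 V03[..##/..##]-1
pass> p2 H@[#.#./#.#.] terminal -1; root [..#./..#.] d7
for H: play +1, pass -1

zugzwang(..#./..#., H) = False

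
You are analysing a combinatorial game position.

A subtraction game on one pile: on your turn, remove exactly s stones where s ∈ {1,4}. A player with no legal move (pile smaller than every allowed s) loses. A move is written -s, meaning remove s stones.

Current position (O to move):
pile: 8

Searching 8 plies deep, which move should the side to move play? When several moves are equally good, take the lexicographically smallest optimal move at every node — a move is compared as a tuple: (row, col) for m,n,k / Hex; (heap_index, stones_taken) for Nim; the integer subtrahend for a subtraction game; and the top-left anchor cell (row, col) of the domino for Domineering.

[8] O move#1: -1:+1/7*, -4:-1/4
[7] X move#2: -1:-1/6*, -4:-1/3
[6] O move#3: -1:+1/5*, -4:+1/2
[5] X move#4: -1:-1/4*, -4:-1/1
[4] O move#5: -1:-1/3, -4:+1/0*
[0] end (terminal -1, X#6); searched 8 to 8

O's best at [8]: -1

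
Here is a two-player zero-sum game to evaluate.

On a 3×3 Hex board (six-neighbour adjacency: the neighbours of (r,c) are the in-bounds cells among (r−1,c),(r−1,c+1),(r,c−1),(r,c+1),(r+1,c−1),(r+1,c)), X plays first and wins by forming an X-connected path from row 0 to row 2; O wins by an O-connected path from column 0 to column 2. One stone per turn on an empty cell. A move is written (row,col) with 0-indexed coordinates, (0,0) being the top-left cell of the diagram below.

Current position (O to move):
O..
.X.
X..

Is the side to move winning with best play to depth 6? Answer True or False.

O winning at [O../.X./X..]: False

[O../.X./X..] O move#1: (0,1):-1/OO./.X./X..*, (0,2):-1/O.O/.X./X.., (1,0):-1/O../OX./X.., (1,2):-1/O../.XO/X.., (2,1):-1/O../.X./XO., (2,2):-1/O../.X./X.O
[OO./.X./X..] X move#2: (0,2):+1/OOX/.X./X..*, (1,0):-1/OO./XX./X.., (1,2):-1/OO./.XX/X.., (2,1):-1/OO./.X./XX., (2,2):-1/OO./.X./X.X
[OOX/.X./X..] end (terminal -1, O#3); searched O../.X./X.. to 6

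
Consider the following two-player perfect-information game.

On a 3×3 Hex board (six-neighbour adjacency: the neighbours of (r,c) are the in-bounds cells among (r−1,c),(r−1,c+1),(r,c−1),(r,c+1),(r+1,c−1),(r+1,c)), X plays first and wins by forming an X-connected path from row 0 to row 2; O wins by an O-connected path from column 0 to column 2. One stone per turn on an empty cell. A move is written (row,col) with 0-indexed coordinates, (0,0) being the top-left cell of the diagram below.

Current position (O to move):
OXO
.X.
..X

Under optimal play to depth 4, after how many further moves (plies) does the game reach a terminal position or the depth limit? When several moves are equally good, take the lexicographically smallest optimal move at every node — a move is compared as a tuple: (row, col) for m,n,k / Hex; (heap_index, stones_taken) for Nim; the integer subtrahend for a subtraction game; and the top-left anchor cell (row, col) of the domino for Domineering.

PV length from [OXO/.X./..X]: 2 plies

[OXO/.X./..X] O move#1: (1,0):-1/OXO/OX./..X*, (1,2):-1/OXO/.XO/..X, (2,0):-1/OXO/.X./O.X, (2,1):-1/OXO/.X./.OX
[OXO/OX./..X] X move#2: (1,2):+1/OXO/OXX/..X*, (2,0):+1/OXO/OX./X.X, (2,1):+1/OXO/OX./.XX
[OXO/OXX/..X] end (terminal -1, O#3); searched OXO/.X./..X to 4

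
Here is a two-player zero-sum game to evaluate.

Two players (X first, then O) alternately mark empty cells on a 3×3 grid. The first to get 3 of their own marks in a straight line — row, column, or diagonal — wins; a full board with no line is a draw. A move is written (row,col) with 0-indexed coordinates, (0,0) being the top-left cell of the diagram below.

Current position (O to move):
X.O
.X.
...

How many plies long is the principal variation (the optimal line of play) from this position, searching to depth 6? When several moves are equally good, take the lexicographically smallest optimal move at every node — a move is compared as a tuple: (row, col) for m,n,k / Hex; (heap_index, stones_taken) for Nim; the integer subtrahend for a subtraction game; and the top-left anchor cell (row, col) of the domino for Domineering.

p1 O@[X.O/.X./...]: (0,1)[XOO/.X./...]-1 (1,0)[X.O/OX./...]-1 (1,2)[X.O/.XO/...]-1 (2,0)[X.O/.X./O..]-1 (2,1)[X.O/.X./.O.]-1 (2,2)[X.O/.X./..O]+0*
p2 X@[X.O/.X./..O]: (0,1)[XXO/.X./..O]-1 (1,0)[X.O/XX./..O]-1 (1,2)[X.O/.XX/..O]+0* (2,0)[X.O/.X./X.O]-1 (2,1)[X.O/.X./.XO]-1
p3 O@[X.O/.XX/..O]: (0,1)[XOO/.XX/..O]-1 (1,0)[X.O/OXX/..O]+0* (2,0)[X.O/.XX/O.O]-1 (2,1)[X.O/.XX/.OO]-1
p4 X@[X.O/OXX/..O]: (0,1)[XXO/OXX/..O]+0* (2,0)[X.O/OXX/X.O]+0 (2,1)[X.O/OXX/.XO]+0
p5 O@[XXO/OXX/..O]: (2,0)[XXO/OXX/O.O]-1 (2,1)[XXO/OXX/.OO]+0*
p6 X@[XXO/OXX/.OO]: (2,0)[XXO/OXX/XOO]+0*
p7 O@[XXO/OXX/XOO] terminal +0; root [X.O/.X./...] d6

PV length from [X.O/.X./...]: 6 plies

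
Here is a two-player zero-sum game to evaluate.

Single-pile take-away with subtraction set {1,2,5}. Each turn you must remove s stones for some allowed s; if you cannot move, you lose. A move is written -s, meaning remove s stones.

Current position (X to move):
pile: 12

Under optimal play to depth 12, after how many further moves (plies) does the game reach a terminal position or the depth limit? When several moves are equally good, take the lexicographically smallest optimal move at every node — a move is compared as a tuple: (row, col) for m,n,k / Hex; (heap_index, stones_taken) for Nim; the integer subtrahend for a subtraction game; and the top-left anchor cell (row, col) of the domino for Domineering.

PV length from [12]: 8 plies

ply 1, X at 12 | -1=-1→11*; -2=-1→10; -5=-1→7
ply 2, O at 11 | -1=-1→10; -2=+1→9*; -5=+1→6
ply 3, X at 9 | -1=-1→8*; -2=-1→7; -5=-1→4
ply 4, O at 8 | -1=-1→7; -2=+1→6*; -5=+1→3
ply 5, X at 6 | -1=-1→5*; -2=-1→4; -5=-1→1
ply 6, O at 5 | -1=-1→4; -2=+1→3*; -5=+1→0
ply 7, X at 3 | -1=-1→2*; -2=-1→1
ply 8, O at 2 | -1=-1→1; -2=+1→0*
ply 9: 0 is terminal -1 (X); from 12 depth 12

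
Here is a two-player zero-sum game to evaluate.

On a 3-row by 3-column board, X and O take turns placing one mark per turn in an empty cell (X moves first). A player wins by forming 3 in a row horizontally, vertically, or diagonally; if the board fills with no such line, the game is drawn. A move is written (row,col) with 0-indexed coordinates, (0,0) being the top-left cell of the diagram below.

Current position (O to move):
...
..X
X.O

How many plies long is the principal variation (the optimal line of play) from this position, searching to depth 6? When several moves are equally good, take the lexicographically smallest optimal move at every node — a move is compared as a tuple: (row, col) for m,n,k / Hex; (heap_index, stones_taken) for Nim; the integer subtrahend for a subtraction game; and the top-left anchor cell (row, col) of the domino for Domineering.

ply 1, O at .../..X/X.O | (0,0)=-1→O../..X/X.O; (0,1)=-1→.O./..X/X.O; (0,2)=-1→..O/..X/X.O; (1,0)=+0→.../O.X/X.O*; (1,1)=+0→.../.OX/X.O; (2,1)=-1→.../..X/XOO
ply 2, X at .../O.X/X.O | (0,0)=+0→X../O.X/X.O*; (0,1)=+0→.X./O.X/X.O; (0,2)=+0→..X/O.X/X.O; (1,1)=+0→.../OXX/X.O; (2,1)=+0→.../O.X/XXO
ply 3, O at X../O.X/X.O | (0,1)=+0→XO./O.X/X.O*; (0,2)=+0→X.O/O.X/X.O; (1,1)=+0→X../OOX/X.O; (2,1)=-1→X../O.X/XOO
ply 4, X at XO./O.X/X.O | (0,2)=+0→XOX/O.X/X.O*; (1,1)=+0→XO./OXX/X.O; (2,1)=+0→XO./O.X/XXO
ply 5, O at XOX/O.X/X.O | (1,1)=+0→XOX/OOX/X.O*; (2,1)=-1→XOX/O.X/XOO
ply 6, X at XOX/OOX/X.O | (2,1)=+0→XOX/OOX/XXO*
ply 7: XOX/OOX/XXO is terminal +0 (O); from .../..X/X.O depth 6

PV length from [.../..X/X.O]: 6 plies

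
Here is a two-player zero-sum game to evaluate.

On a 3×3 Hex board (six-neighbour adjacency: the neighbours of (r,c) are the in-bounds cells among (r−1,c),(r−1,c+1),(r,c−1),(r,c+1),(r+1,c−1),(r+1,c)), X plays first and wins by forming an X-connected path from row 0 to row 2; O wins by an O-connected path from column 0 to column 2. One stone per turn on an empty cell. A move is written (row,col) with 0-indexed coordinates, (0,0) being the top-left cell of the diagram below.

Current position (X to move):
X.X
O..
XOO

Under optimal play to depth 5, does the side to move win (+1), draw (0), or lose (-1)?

p1 X@[X.X/O../XOO]: (0,1)[XXX/O../XOO]-1 (1,1)[X.X/OX./XOO]+1* (1,2)[X.X/O.X/XOO]-1
p2 O@[X.X/OX./XOO] terminal -1; root [X.X/O../XOO] d5

value(X.X/O../XOO, X) = +1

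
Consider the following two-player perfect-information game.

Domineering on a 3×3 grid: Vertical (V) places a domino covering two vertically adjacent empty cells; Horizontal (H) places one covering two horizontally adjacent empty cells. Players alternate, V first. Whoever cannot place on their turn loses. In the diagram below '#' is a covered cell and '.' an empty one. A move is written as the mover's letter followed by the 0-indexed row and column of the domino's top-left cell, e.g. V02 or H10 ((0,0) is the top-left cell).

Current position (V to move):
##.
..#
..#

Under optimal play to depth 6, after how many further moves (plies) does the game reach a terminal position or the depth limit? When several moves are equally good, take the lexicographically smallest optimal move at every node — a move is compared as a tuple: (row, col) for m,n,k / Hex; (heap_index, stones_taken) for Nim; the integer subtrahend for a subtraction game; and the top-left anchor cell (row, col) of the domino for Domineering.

PV length from [##./..#/..#]: 1 ply

p1 V@[##./..#/..#]: V10[##./#.#/#.#]+1* V11[##./.##/.##]+1
p2 H@[##./#.#/#.#] terminal -1; root [##./..#/..#] d6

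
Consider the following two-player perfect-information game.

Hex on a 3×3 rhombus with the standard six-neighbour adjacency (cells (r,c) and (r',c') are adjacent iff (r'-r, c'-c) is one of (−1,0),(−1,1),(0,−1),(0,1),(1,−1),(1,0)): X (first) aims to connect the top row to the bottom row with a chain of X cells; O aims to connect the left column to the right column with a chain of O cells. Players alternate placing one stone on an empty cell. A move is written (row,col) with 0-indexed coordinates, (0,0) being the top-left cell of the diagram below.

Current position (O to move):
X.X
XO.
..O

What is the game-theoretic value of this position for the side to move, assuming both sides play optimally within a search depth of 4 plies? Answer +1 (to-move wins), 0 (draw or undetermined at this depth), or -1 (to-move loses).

value(X.X/XO./..O, O) = +1

p1 O@[X.X/XO./..O]: (0,1)[XOX/XO./..O]-1 (1,2)[X.X/XOO/..O]-1 (2,0)[X.X/XO./O.O]+1* (2,1)[X.X/XO./.OO]-1
p2 X@[X.X/XO./O.O]: (0,1)[XXX/XO./O.O]-1* (1,2)[X.X/XOX/O.O]-1 (2,1)[X.X/XO./OXO]-1
p3 O@[XXX/XO./O.O]: (1,2)[XXX/XOO/O.O]+1* (2,1)[XXX/XO./OOO]+1
p4 X@[XXX/XOO/O.O] terminal -1; root [X.X/XO./..O] d4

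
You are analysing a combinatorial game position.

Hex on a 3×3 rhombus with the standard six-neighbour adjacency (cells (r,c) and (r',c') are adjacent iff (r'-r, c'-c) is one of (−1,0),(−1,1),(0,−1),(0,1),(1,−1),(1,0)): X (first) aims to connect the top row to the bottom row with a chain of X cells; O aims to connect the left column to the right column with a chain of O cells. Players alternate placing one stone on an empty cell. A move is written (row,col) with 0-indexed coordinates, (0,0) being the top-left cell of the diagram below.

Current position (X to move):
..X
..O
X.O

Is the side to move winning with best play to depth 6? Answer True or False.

X winning at [..X/..O/X.O]: True

ply 1, X at ..X/..O/X.O | (0,0)=+1→X.X/..O/X.O*; (0,1)=+1→.XX/..O/X.O; (1,0)=+1→..X/X.O/X.O; (1,1)=+1→..X/.XO/X.O; (2,1)=+1→..X/..O/XXO
ply 2, O at X.X/..O/X.O | (0,1)=-1→XOX/..O/X.O*; (1,0)=-1→X.X/O.O/X.O; (1,1)=-1→X.X/.OO/X.O; (2,1)=-1→X.X/..O/XOO
ply 3, X at XOX/..O/X.O | (1,0)=+1→XOX/X.O/X.O*; (1,1)=+1→XOX/.XO/X.O; (2,1)=+1→XOX/..O/XXO
ply 4: XOX/X.O/X.O is terminal -1 (O); from ..X/..O/X.O depth 6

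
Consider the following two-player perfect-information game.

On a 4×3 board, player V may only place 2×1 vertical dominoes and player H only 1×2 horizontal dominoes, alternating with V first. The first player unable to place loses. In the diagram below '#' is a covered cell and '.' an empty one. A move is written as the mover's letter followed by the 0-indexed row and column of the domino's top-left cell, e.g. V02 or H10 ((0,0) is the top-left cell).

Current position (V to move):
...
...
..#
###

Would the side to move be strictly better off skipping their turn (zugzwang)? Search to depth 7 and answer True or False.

ply 1, V at .../.../..#/### | V00=-1→#../#../..#/###; V01=+1→.#./.#./..#/###*; V02=-1→..#/..#/..#/###; V10=-1→.../#../#.#/###; V11=+1→.../.#./.##/###
ply 2, H at .#./.#./..#/### | H20=-1→.#./.#./###/###*
ply 3, V at .#./.#./###/### | V00=+1→##./##./###/###*; V02=+1→.##/.##/###/###
ply 4: ##./##./###/### is terminal -1 (H); from .../.../..#/### depth 7
if V skipped the turn, H would face:
~ ply 1, H at .../.../..#/### | H00=-1→##./.../..#/###; H01=-1→.##/.../..#/###; H10=+1→.../##./..#/###*; H11=+1→.../.##/..#/###; H20=-1→.../.../###/###
~ ply 2, V at .../##./..#/### | V02=-1→..#/###/..#/###*
~ ply 3, H at ..#/###/..#/### | H00=+1→###/###/..#/###*; H20=+1→..#/###/###/###
~ ply 4: ###/###/..#/### is terminal -1 (V); from .../.../..#/### depth 7
compare (V): move=+1 vs pass=-1

zugzwang(.../.../..#/###, V) = False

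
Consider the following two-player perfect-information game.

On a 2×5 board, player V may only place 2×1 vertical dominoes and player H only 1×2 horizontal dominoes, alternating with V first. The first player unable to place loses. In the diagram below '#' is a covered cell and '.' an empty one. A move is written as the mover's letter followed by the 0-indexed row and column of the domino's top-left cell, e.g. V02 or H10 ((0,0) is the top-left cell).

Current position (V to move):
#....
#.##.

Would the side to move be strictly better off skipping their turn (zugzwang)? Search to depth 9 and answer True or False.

zugzwang(#..../#.##., V) = True

p1 V@[#..../#.##.]: V01[##.../####.]-1* V04[#...#/#.###]-1
p2 H@[##.../####.]: H02[####./####.]-1 H03[##.##/####.]+1*
p3 V@[##.##/####.] terminal -1; root [#..../#.##.] d9
if V skipped the turn, H would face:
~ p1 H@[#..../#.##.]: H01[###../#.##.]-1* H02[#.##./#.##.]-1 H03[#..##/#.##.]-1
~ p2 V@[###../#.##.]: V04[###.#/#.###]+1*
~ p3 H@[###.#/#.###] terminal -1; root [#..../#.##.] d9
compare (V): move=-1 vs pass=+1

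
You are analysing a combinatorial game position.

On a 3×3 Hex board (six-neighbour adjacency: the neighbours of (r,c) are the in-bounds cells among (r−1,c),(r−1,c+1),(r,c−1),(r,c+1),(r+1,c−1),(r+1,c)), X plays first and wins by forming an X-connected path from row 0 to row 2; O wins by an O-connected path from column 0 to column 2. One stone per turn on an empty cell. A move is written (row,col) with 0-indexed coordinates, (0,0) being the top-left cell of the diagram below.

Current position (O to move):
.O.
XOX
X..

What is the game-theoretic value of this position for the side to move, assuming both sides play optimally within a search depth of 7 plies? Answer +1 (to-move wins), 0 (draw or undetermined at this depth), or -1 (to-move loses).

[.O./XOX/X..] O move#1: (0,0):-1/OO./XOX/X..*, (0,2):-1/.OO/XOX/X.., (2,1):-1/.O./XOX/XO., (2,2):-1/.O./XOX/X.O
[OO./XOX/X..] X move#2: (0,2):+1/OOX/XOX/X..*, (2,1):-1/OO./XOX/XX., (2,2):-1/OO./XOX/X.X
[OOX/XOX/X..] O move#3: (2,1):-1/OOX/XOX/XO.*, (2,2):-1/OOX/XOX/X.O
[OOX/XOX/XO.] X move#4: (2,2):+1/OOX/XOX/XOX*
[OOX/XOX/XOX] end (terminal -1, O#5); searched .O./XOX/X.. to 7

value(.O./XOX/X.., O) = -1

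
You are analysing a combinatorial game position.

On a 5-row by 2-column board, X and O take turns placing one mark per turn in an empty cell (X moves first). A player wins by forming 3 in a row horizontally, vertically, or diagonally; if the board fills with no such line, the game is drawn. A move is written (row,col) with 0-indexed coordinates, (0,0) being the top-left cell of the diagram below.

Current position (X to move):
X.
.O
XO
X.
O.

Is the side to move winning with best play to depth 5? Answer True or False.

[X./.O/XO/X./O.] X move#1: (0,1):-1/XX/.O/XO/X./O., (1,0):+1/X./XO/XO/X./O.*, (3,1):-1/X./.O/XO/XX/O., (4,1):-1/X./.O/XO/X./OX
[X./XO/XO/X./O.] end (terminal -1, O#2); searched X./.O/XO/X./O. to 5

X winning at [X./.O/XO/X./O.]: True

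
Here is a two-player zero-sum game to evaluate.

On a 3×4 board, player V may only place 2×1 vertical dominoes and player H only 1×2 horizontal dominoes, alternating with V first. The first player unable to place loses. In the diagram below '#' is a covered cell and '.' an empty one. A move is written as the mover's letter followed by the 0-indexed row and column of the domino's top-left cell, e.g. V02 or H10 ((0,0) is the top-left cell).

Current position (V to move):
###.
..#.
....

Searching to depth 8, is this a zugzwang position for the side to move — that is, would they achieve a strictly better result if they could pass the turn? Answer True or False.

zugzwang(###./..#./...., V) = False

[###./..#./....] V move#1: V03:-1/####/..##/...., V10:+1/###./#.#./#...*, V11:+1/###./.##./.#.., V13:-1/###./..##/...#
[###./#.#./#...] H move#2: H21:-1/###./#.#./###.*, H22:-1/###./#.#./#.##
[###./#.#./###.] V move#3: V03:+1/####/#.##/###.*, V13:+1/###./#.##/####
[####/#.##/###.] end (terminal -1, H#4); searched ###./..#./.... to 8
pass branch (H moves first from the same position):
  | [###./..#./....] H move#1: H10:+1/###./###./....*, H20:+1/###./..#./##.., H21:-1/###./..#./.##., H22:-1/###./..#./..##
  | [###./###./....] V move#2: V03:-1/####/####/....*, V13:-1/###./####/...#
  | [####/####/....] H move#3: H20:+1/####/####/##..*, H21:+1/####/####/.##., H22:+1/####/####/..##
  | [####/####/##..] end (terminal -1, V#4); searched ###./..#./.... to 8
V moving scores +1; V passing scores -1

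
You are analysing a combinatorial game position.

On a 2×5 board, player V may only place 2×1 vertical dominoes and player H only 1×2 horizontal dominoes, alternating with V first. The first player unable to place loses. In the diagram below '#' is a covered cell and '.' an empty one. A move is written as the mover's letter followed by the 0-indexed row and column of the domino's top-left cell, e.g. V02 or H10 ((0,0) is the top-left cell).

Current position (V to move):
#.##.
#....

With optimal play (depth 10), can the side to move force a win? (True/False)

V winning at [#.##./#....]: False

[#.##./#....] V move#1: V01:-1/####./##...*, V04:-1/#.###/#...#
[####./##...] H move#2: H12:-1/####./####., H13:+1/####./##.##*
[####./##.##] end (terminal -1, V#3); searched #.##./#.... to 10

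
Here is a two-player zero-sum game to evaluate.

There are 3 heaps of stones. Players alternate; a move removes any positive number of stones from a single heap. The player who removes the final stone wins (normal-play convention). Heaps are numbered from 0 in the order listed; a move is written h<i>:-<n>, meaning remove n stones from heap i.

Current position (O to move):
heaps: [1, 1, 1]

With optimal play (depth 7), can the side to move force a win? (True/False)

ply 1, O at (1,1,1) | h0:-1=+1→(0,1,1)*; h1:-1=+1→(1,0,1); h2:-1=+1→(1,1,0)
ply 2, X at (0,1,1) | h1:-1=-1→(0,0,1)*; h2:-1=-1→(0,1,0)
ply 3, O at (0,0,1) | h2:-1=+1→(0,0,0)*
ply 4: (0,0,0) is terminal -1 (X); from (1,1,1) depth 7

O winning at [(1,1,1)]: True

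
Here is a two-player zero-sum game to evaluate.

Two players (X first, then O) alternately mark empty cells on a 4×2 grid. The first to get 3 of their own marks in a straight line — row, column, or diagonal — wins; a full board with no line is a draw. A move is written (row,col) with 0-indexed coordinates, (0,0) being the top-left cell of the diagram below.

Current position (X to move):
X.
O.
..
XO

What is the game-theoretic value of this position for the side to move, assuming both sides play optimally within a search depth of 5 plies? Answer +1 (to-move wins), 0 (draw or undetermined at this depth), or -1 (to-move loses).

value(X./O./../XO, X) = 0

p1 X@[X./O./../XO]: (0,1)[XX/O./../XO]+0* (1,1)[X./OX/../XO]+0 (2,0)[X./O./X./XO]+0 (2,1)[X./O./.X/XO]+0
p2 O@[XX/O./../XO]: (1,1)[XX/OO/../XO]+0* (2,0)[XX/O./O./XO]+0 (2,1)[XX/O./.O/XO]+0
p3 X@[XX/OO/../XO]: (2,0)[XX/OO/X./XO]-1 (2,1)[XX/OO/.X/XO]+0*
p4 O@[XX/OO/.X/XO]: (2,0)[XX/OO/OX/XO]+0*
p5 X@[XX/OO/OX/XO] terminal +0; root [X./O./../XO] d5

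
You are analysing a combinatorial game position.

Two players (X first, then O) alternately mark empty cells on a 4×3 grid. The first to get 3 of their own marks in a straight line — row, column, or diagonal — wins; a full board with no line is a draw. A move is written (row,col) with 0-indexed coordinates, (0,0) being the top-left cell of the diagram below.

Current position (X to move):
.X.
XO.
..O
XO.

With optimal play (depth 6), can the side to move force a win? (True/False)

ply 1, X at .X./XO./..O/XO. | (0,0)=-1→XX./XO./..O/XO.; (0,2)=-1→.XX/XO./..O/XO.; (1,2)=-1→.X./XOX/..O/XO.; (2,0)=+1→.X./XO./X.O/XO.*; (2,1)=-1→.X./XO./.XO/XO.; (3,2)=-1→.X./XO./..O/XOX
ply 2: .X./XO./X.O/XO. is terminal -1 (O); from .X./XO./..O/XO. depth 6

X winning at [.X./XO./..O/XO.]: True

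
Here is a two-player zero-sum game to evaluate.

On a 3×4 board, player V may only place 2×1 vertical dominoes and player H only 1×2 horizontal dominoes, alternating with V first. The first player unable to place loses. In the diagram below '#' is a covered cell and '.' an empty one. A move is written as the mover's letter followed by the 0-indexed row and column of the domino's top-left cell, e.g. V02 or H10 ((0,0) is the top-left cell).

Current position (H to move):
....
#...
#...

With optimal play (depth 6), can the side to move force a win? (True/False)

H winning at [..../#.../#...]: True

[..../#.../#...] H move#1: H00:-1/##../#.../#..., H01:-1/.##./#.../#..., H02:-1/..##/#.../#..., H11:+1/..../###./#...*, H12:+1/..../#.##/#..., H21:-1/..../#.../###., H22:-1/..../#.../#.##
[..../###./#...] V move#2: V03:-1/...#/####/#...*, V13:-1/..../####/#..#
[...#/####/#...] H move#3: H00:+1/##.#/####/#...*, H01:+1/.###/####/#..., H21:+1/...#/####/###., H22:+1/...#/####/#.##
[##.#/####/#...] end (terminal -1, V#4); searched ..../#.../#... to 6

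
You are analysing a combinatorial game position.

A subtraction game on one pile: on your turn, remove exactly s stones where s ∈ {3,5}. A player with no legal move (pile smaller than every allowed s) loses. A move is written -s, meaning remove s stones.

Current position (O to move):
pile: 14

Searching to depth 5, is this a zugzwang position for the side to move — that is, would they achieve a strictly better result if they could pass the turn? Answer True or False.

zugzwang(14, O) = False

[14] O move#1: -3:-1/11, -5:+1/9*
[9] X move#2: -3:-1/6*, -5:-1/4
[6] O move#3: -3:-1/3, -5:+1/1*
[1] end (terminal -1, X#4); searched 14 to 5
suppose O passes — search the same position with X to move:
pass> [14] X move#1: -3:-1/11, -5:+1/9*
pass> [9] O move#2: -3:-1/6*, -5:-1/4
pass> [6] X move#3: -3:-1/3, -5:+1/1*
pass> [1] end (terminal -1, O#4); searched 14 to 5
for O: play +1, pass -1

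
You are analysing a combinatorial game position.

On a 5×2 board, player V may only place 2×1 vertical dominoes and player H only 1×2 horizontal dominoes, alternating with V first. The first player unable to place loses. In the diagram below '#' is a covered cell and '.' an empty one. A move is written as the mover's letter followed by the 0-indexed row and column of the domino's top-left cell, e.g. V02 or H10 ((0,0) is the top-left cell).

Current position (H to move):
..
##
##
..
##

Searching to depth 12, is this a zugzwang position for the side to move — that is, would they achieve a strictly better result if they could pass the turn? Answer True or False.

[../##/##/../##] H move#1: H00:+1/##/##/##/../##*, H30:+1/../##/##/##/##
[##/##/##/../##] end (terminal -1, V#2); searched ../##/##/../## to 12
suppose H passes — search the same position with V to move:
pass> [../##/##/../##] end (terminal -1, V#1); searched ../##/##/../## to 12
for H: play +1, pass +1

zugzwang(../##/##/../##, H) = False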